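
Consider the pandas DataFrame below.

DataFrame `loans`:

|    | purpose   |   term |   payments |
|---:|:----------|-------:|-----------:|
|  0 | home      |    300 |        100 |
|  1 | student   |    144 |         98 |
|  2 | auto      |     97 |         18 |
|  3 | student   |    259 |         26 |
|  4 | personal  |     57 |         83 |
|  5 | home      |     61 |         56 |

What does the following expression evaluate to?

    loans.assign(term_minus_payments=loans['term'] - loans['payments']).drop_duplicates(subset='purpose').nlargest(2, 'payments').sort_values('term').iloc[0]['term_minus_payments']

add column term_minus_payments = loans['term'] - loans['payments']:
    purpose  term  payments  term_minus_payments
0      home   300       100                  200
1   student   144        98                   46
2      auto    97        18                   79
3   student   259        26                  233
4  personal    57        83                  -26
5      home    61        56                    5
drop duplicate purpose (keep=first):
    purpose  term  payments  term_minus_payments
0      home   300       100                  200
1   student   144        98                   46
2      auto    97        18                   79
4  personal    57        83                  -26
take 2 rows with largest payments:
   purpose  term  payments  term_minus_payments
0     home   300       100                  200
1  student   144        98                   46
sort by term:
   purpose  term  payments  term_minus_payments
1  student   144        98                   46
0     home   300       100                  200
Taking the value at position 0, column 'term_minus_payments' gives 46.

46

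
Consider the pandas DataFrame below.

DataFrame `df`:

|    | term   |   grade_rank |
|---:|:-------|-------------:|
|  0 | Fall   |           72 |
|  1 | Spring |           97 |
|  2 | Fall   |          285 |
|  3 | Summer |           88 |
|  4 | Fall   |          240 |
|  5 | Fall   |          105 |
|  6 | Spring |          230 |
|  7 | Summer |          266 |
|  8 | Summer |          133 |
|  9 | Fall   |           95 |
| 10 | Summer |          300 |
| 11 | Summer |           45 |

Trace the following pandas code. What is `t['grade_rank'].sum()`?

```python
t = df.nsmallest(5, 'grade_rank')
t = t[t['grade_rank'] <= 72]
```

take 5 rows with smallest grade_rank:
      term  grade_rank
11  Summer          45
0     Fall          72
3   Summer          88
9     Fall          95
1   Spring          97
filter rows where grade_rank <= 72:
      term  grade_rank
11  Summer          45
0     Fall          72
So sum() = 117.

117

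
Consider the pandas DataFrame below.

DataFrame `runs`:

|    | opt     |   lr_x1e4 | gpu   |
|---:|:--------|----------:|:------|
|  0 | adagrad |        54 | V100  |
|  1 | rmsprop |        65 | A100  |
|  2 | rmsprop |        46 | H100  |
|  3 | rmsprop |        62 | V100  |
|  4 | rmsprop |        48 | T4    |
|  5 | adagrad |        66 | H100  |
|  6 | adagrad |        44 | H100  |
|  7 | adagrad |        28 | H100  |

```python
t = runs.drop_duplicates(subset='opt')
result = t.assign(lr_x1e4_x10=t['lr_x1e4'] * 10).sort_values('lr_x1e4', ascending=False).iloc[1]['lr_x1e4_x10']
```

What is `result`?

540

drop duplicate opt (keep=first):
       opt  lr_x1e4   gpu
0  adagrad       54  V100
1  rmsprop       65  A100
add column lr_x1e4_x10 = t['lr_x1e4'] * 10:
       opt  lr_x1e4   gpu  lr_x1e4_x10
0  adagrad       54  V100          540
1  rmsprop       65  A100          650
sort by lr_x1e4 descending:
       opt  lr_x1e4   gpu  lr_x1e4_x10
1  rmsprop       65  A100          650
0  adagrad       54  V100          540
value at position 1, column 'lr_x1e4_x10' → 540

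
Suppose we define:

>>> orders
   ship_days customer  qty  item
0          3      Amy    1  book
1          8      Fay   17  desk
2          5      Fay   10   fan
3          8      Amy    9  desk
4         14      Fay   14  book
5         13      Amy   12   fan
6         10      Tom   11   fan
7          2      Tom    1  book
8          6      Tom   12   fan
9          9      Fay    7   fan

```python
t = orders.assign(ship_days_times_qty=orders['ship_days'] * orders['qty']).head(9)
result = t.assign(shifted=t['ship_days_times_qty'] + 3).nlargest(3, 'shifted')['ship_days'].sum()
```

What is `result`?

add column ship_days_times_qty = orders['ship_days'] * orders['qty']:
   ship_days customer  qty  item  ship_days_times_qty
0          3      Amy    1  book                    3
1          8      Fay   17  desk                  136
2          5      Fay   10   fan                   50
3          8      Amy    9  desk                   72
4         14      Fay   14  book                  196
5         13      Amy   12   fan                  156
6         10      Tom   11   fan                  110
7          2      Tom    1  book                    2
8          6      Tom   12   fan                   72
9          9      Fay    7   fan                   63
take first 9 rows:
   ship_days customer  qty  item  ship_days_times_qty
0          3      Amy    1  book                    3
1          8      Fay   17  desk                  136
2          5      Fay   10   fan                   50
3          8      Amy    9  desk                   72
4         14      Fay   14  book                  196
5         13      Amy   12   fan                  156
6         10      Tom   11   fan                  110
7          2      Tom    1  book                    2
8          6      Tom   12   fan                   72
add column shifted = t['ship_days_times_qty'] + 3:
   ship_days customer  qty  item  ship_days_times_qty  shifted
0          3      Amy    1  book                    3        6
1          8      Fay   17  desk                  136      139
2          5      Fay   10   fan                   50       53
3          8      Amy    9  desk                   72       75
4         14      Fay   14  book                  196      199
5         13      Amy   12   fan                  156      159
6         10      Tom   11   fan                  110      113
7          2      Tom    1  book                    2        5
8          6      Tom   12   fan                   72       75
take 3 rows with largest shifted:
   ship_days customer  qty  item  ship_days_times_qty  shifted
4         14      Fay   14  book                  196      199
5         13      Amy   12   fan                  156      159
1          8      Fay   17  desk                  136      139

35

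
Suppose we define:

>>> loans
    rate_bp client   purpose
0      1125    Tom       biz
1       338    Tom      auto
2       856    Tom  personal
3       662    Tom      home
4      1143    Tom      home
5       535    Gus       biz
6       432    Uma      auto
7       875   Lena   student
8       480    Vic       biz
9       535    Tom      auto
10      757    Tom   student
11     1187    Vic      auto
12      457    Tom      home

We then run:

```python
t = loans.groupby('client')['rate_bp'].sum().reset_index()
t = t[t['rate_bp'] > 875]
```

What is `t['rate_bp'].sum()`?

7540

group by client, sum of rate_bp:
client
Gus      535
Lena     875
Tom     5873
Uma      432
Vic     1667
Name: rate_bp, dtype: int64
reset_index():
  client  rate_bp
0    Gus      535
1   Lena      875
2    Tom     5873
3    Uma      432
4    Vic     1667
filter rows where rate_bp > 875:
  client  rate_bp
2    Tom     5873
4    Vic     1667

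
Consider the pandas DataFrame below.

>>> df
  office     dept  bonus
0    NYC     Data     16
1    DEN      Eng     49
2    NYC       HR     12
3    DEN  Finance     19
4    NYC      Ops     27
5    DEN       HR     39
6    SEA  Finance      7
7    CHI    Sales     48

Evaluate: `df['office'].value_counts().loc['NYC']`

value_counts of office:
office
NYC    3
DEN    3
SEA    1
CHI    1
Name: count, dtype: int64
Finally, value at index 'NYC' = 3.

3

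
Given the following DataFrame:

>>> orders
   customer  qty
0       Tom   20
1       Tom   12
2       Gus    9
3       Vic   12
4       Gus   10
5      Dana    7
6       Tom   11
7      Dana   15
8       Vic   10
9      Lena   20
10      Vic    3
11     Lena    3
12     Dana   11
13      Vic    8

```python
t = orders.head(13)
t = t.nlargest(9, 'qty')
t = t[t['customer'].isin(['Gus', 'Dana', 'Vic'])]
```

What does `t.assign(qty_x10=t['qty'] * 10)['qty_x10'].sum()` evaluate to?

take first 13 rows:
   customer  qty
0       Tom   20
1       Tom   12
2       Gus    9
3       Vic   12
4       Gus   10
5      Dana    7
6       Tom   11
7      Dana   15
8       Vic   10
9      Lena   20
10      Vic    3
11     Lena    3
12     Dana   11
take 9 rows with largest qty:
   customer  qty
0       Tom   20
9      Lena   20
7      Dana   15
1       Tom   12
3       Vic   12
6       Tom   11
12     Dana   11
4       Gus   10
8       Vic   10
filter rows where customer in ['Gus', 'Dana', 'Vic']:
   customer  qty
7      Dana   15
3       Vic   12
12     Dana   11
4       Gus   10
8       Vic   10
add column qty_x10 = t['qty'] * 10:
   customer  qty  qty_x10
7      Dana   15      150
3       Vic   12      120
12     Dana   11      110
4       Gus   10      100
8       Vic   10      100
Reading off the sum of column 'qty_x10', we get 580.

580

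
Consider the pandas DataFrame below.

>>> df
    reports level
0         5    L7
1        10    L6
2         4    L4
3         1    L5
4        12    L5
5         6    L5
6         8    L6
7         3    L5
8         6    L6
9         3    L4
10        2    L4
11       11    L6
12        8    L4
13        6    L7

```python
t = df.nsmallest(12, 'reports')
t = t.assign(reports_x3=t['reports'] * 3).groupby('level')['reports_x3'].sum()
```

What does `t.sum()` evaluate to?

186

take 12 rows with smallest reports:
    reports level
3         1    L5
10        2    L4
7         3    L5
9         3    L4
2         4    L4
0         5    L7
5         6    L5
8         6    L6
13        6    L7
6         8    L6
12        8    L4
1        10    L6
add column reports_x3 = t['reports'] * 3:
    reports level  reports_x3
3         1    L5           3
10        2    L4           6
7         3    L5           9
9         3    L4           9
2         4    L4          12
0         5    L7          15
5         6    L5          18
8         6    L6          18
13        6    L7          18
6         8    L6          24
12        8    L4          24
1        10    L6          30
group by level, sum of reports_x3:
level
L4    51
L5    30
L6    72
L7    33
Name: reports_x3, dtype: int64
So sum() = 186.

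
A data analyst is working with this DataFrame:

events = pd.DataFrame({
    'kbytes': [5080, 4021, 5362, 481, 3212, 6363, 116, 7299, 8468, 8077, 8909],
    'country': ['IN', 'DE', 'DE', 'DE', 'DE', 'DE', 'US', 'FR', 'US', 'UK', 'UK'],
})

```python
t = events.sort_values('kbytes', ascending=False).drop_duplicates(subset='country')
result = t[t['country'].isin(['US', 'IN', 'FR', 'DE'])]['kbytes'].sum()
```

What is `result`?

27210

sort by kbytes descending:
    kbytes country
10    8909      UK
8     8468      US
9     8077      UK
7     7299      FR
5     6363      DE
2     5362      DE
0     5080      IN
1     4021      DE
4     3212      DE
3      481      DE
6      116      US
drop duplicate country (keep=first):
    kbytes country
10    8909      UK
8     8468      US
7     7299      FR
5     6363      DE
0     5080      IN
filter rows where country in ['US', 'IN', 'FR', 'DE']:
   kbytes country
8    8468      US
7    7299      FR
5    6363      DE
0    5080      IN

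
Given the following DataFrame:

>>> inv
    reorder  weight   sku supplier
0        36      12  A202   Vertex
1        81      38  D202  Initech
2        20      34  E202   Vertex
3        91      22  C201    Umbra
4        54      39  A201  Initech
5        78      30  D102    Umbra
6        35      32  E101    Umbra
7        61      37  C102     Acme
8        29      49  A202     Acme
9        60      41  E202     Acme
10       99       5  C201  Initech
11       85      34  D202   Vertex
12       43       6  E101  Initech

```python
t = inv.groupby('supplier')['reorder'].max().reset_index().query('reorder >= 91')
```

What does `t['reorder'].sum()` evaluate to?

190

group by supplier, max of reorder:
supplier
Acme       61
Initech    99
Umbra      91
Vertex     85
Name: reorder, dtype: int64
reset_index():
  supplier  reorder
0     Acme       61
1  Initech       99
2    Umbra       91
3   Vertex       85
filter rows where reorder >= 91:
  supplier  reorder
1  Initech       99
2    Umbra       91
Taking the sum of column 'reorder' gives 190.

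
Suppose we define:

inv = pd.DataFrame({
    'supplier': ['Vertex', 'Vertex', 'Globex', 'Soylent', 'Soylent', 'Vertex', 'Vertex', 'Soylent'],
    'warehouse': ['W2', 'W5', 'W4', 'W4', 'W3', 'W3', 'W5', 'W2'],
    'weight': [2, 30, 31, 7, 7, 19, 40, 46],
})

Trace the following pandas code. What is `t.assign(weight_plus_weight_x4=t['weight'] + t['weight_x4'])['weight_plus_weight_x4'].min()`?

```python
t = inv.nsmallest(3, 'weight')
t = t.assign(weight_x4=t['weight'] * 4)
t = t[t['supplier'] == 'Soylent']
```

take 3 rows with smallest weight:
  supplier warehouse  weight
0   Vertex        W2       2
3  Soylent        W4       7
4  Soylent        W3       7
add column weight_x4 = t['weight'] * 4:
  supplier warehouse  weight  weight_x4
0   Vertex        W2       2          8
3  Soylent        W4       7         28
4  Soylent        W3       7         28
filter rows where supplier == 'Soylent':
  supplier warehouse  weight  weight_x4
3  Soylent        W4       7         28
4  Soylent        W3       7         28
add column weight_plus_weight_x4 = t['weight'] + t['weight_x4']:
  supplier warehouse  weight  weight_x4  weight_plus_weight_x4
3  Soylent        W4       7         28                     35
4  Soylent        W3       7         28                     35

35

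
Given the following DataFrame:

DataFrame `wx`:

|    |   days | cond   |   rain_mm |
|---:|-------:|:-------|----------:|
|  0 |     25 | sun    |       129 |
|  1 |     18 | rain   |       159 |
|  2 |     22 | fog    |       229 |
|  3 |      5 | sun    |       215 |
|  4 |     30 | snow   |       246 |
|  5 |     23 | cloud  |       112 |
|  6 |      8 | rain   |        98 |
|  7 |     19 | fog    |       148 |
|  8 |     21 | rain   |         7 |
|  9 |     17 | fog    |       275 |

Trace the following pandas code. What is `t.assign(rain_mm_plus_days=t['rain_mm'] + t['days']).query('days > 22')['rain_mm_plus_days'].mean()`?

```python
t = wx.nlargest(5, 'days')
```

188.333333333

take 5 rows with largest days:
   days   cond  rain_mm
4    30   snow      246
0    25    sun      129
5    23  cloud      112
2    22    fog      229
8    21   rain        7
add column rain_mm_plus_days = t['rain_mm'] + t['days']:
   days   cond  rain_mm  rain_mm_plus_days
4    30   snow      246                276
0    25    sun      129                154
5    23  cloud      112                135
2    22    fog      229                251
8    21   rain        7                 28
filter rows where days > 22:
   days   cond  rain_mm  rain_mm_plus_days
4    30   snow      246                276
0    25    sun      129                154
5    23  cloud      112                135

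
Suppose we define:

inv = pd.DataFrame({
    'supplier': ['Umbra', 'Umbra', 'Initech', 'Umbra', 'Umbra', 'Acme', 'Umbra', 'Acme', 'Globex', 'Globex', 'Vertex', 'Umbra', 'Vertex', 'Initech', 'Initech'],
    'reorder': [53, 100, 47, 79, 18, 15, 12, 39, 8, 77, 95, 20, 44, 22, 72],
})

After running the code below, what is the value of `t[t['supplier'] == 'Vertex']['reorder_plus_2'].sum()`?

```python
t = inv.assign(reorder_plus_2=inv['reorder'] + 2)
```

143

add column reorder_plus_2 = inv['reorder'] + 2:
   supplier  reorder  reorder_plus_2
0     Umbra       53              55
1     Umbra      100             102
2   Initech       47              49
3     Umbra       79              81
4     Umbra       18              20
5      Acme       15              17
6     Umbra       12              14
7      Acme       39              41
8    Globex        8              10
9    Globex       77              79
10   Vertex       95              97
11    Umbra       20              22
12   Vertex       44              46
13  Initech       22              24
14  Initech       72              74
filter rows where supplier == 'Vertex':
   supplier  reorder  reorder_plus_2
10   Vertex       95              97
12   Vertex       44              46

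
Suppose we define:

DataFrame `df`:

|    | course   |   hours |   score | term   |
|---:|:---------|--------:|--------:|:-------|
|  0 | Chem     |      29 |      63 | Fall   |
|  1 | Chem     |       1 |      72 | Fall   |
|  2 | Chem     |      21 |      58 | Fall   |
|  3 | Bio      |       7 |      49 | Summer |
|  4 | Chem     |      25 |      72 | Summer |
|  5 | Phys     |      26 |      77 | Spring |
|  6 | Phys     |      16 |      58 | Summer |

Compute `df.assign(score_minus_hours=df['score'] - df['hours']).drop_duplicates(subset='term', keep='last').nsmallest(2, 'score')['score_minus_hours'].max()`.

42

add column score_minus_hours = df['score'] - df['hours']:
  course  hours  score    term  score_minus_hours
0   Chem     29     63    Fall                 34
1   Chem      1     72    Fall                 71
2   Chem     21     58    Fall                 37
3    Bio      7     49  Summer                 42
4   Chem     25     72  Summer                 47
5   Phys     26     77  Spring                 51
6   Phys     16     58  Summer                 42
drop duplicate term (keep=last):
  course  hours  score    term  score_minus_hours
2   Chem     21     58    Fall                 37
5   Phys     26     77  Spring                 51
6   Phys     16     58  Summer                 42
take 2 rows with smallest score:
  course  hours  score    term  score_minus_hours
2   Chem     21     58    Fall                 37
6   Phys     16     58  Summer                 42
Taking the max of column 'score_minus_hours' gives 42.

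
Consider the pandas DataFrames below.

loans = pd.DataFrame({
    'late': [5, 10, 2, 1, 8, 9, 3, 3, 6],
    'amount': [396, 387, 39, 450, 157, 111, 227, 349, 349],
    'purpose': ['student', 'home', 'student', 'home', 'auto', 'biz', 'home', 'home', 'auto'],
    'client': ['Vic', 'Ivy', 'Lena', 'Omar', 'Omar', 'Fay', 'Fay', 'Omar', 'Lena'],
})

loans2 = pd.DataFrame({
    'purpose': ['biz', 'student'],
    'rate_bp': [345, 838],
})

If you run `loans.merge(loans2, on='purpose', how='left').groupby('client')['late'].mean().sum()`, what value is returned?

29.0

merge on 'purpose' (how='left') → 9 rows:
   late  amount  purpose client  rate_bp
0     5     396  student    Vic    838.0
1    10     387     home    Ivy      NaN
2     2      39  student   Lena    838.0
3     1     450     home   Omar      NaN
4     8     157     auto   Omar      NaN
5     9     111      biz    Fay    345.0
6     3     227     home    Fay      NaN
7     3     349     home   Omar      NaN
8     6     349     auto   Lena      NaN
group by client, mean of late:
client
Fay      6.0
Ivy     10.0
Lena     4.0
Omar     4.0
Vic      5.0
Name: late, dtype: float64
Reading off the sum of the resulting series, we get 29.0.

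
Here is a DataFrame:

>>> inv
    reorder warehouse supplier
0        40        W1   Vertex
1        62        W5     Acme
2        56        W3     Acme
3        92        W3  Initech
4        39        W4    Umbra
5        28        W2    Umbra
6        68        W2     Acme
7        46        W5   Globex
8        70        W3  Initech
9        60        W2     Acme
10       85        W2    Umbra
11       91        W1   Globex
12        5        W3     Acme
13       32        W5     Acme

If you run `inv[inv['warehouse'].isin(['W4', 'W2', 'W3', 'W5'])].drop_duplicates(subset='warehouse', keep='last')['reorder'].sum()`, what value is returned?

161

filter rows where warehouse in ['W4', 'W2', 'W3', 'W5']:
    reorder warehouse supplier
1        62        W5     Acme
2        56        W3     Acme
3        92        W3  Initech
4        39        W4    Umbra
5        28        W2    Umbra
6        68        W2     Acme
7        46        W5   Globex
8        70        W3  Initech
9        60        W2     Acme
10       85        W2    Umbra
12        5        W3     Acme
13       32        W5     Acme
drop duplicate warehouse (keep=last):
    reorder warehouse supplier
4        39        W4    Umbra
10       85        W2    Umbra
12        5        W3     Acme
13       32        W5     Acme
sum of column 'reorder' → 161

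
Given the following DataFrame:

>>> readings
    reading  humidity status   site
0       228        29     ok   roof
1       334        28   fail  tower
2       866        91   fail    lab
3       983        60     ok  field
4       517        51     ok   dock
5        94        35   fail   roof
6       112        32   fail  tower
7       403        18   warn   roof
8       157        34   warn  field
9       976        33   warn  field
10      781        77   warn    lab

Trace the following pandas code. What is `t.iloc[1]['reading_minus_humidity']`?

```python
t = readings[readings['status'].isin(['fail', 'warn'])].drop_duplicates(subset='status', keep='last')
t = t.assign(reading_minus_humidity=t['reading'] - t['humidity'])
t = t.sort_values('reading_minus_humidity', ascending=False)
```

filter rows where status in ['fail', 'warn']:
    reading  humidity status   site
1       334        28   fail  tower
2       866        91   fail    lab
5        94        35   fail   roof
6       112        32   fail  tower
7       403        18   warn   roof
8       157        34   warn  field
9       976        33   warn  field
10      781        77   warn    lab
drop duplicate status (keep=last):
    reading  humidity status   site
6       112        32   fail  tower
10      781        77   warn    lab
add column reading_minus_humidity = t['reading'] - t['humidity']:
    reading  humidity status   site  reading_minus_humidity
6       112        32   fail  tower                      80
10      781        77   warn    lab                     704
sort by reading_minus_humidity descending:
    reading  humidity status   site  reading_minus_humidity
10      781        77   warn    lab                     704
6       112        32   fail  tower                      80

80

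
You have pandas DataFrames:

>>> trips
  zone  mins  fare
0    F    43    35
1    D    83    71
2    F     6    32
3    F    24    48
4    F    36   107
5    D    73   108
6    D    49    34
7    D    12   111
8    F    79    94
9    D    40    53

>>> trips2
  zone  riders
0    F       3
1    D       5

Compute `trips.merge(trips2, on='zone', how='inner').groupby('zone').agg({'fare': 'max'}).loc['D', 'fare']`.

111

merge on 'zone' (how='inner') → 10 rows:
  zone  mins  fare  riders
0    F    43    35       3
1    D    83    71       5
2    F     6    32       3
3    F    24    48       3
4    F    36   107       3
5    D    73   108       5
6    D    49    34       5
7    D    12   111       5
8    F    79    94       3
9    D    40    53       5
group by zone, max of fare:
      fare
zone      
D      111
F      107
The value at row 'D', column 'fare' is 111.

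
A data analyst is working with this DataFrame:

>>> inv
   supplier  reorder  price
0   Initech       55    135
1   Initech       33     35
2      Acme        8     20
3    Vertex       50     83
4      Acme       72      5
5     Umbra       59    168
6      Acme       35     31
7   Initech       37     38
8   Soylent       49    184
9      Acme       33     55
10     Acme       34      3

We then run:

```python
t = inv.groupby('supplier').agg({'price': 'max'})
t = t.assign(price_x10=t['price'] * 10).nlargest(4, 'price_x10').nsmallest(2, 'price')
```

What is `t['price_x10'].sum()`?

group by supplier, max of price:
          price
supplier       
Acme         55
Initech     135
Soylent     184
Umbra       168
Vertex       83
add column price_x10 = t['price'] * 10:
          price  price_x10
supplier                  
Acme         55        550
Initech     135       1350
Soylent     184       1840
Umbra       168       1680
Vertex       83        830
take 4 rows with largest price_x10:
          price  price_x10
supplier                  
Soylent     184       1840
Umbra       168       1680
Initech     135       1350
Vertex       83        830
take 2 rows with smallest price:
          price  price_x10
supplier                  
Vertex       83        830
Initech     135       1350
The sum of column 'price_x10' is 2180.

2180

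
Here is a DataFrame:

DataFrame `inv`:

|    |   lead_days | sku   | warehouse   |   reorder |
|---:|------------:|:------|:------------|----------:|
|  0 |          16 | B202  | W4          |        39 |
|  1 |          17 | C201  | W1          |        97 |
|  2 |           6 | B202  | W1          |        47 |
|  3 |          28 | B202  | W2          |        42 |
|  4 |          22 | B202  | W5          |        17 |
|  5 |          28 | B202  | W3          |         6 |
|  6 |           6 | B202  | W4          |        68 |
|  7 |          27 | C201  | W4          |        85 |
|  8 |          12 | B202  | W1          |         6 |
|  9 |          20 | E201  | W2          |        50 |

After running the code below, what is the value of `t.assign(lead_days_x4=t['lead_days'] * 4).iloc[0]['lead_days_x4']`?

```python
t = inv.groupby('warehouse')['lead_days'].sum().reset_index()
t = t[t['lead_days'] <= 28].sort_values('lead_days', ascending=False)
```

112

group by warehouse, sum of lead_days:
warehouse
W1    35
W2    48
W3    28
W4    49
W5    22
Name: lead_days, dtype: int64
reset_index():
  warehouse  lead_days
0        W1         35
1        W2         48
2        W3         28
3        W4         49
4        W5         22
filter rows where lead_days <= 28:
  warehouse  lead_days
2        W3         28
4        W5         22
sort by lead_days descending:
  warehouse  lead_days
2        W3         28
4        W5         22
add column lead_days_x4 = t['lead_days'] * 4:
  warehouse  lead_days  lead_days_x4
2        W3         28           112
4        W5         22            88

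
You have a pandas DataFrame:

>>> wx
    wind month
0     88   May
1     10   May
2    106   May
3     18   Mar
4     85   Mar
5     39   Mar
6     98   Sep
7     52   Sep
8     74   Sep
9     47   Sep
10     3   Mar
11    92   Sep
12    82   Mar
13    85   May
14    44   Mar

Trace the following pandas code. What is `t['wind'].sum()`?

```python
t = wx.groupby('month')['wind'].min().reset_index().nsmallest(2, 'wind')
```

group by month, min of wind:
month
Mar     3
May    10
Sep    47
Name: wind, dtype: int64
reset_index():
  month  wind
0   Mar     3
1   May    10
2   Sep    47
take 2 rows with smallest wind:
  month  wind
0   Mar     3
1   May    10
Then the sum of column 'wind': 13

13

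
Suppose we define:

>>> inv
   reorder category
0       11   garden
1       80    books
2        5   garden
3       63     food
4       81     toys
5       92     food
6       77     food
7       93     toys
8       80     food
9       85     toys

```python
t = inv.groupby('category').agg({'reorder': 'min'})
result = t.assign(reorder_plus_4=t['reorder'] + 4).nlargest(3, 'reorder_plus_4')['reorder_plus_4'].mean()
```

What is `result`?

group by category, min of reorder:
          reorder
category         
books          80
food           63
garden          5
toys           81
add column reorder_plus_4 = t['reorder'] + 4:
          reorder  reorder_plus_4
category                         
books          80              84
food           63              67
garden          5               9
toys           81              85
take 3 rows with largest reorder_plus_4:
          reorder  reorder_plus_4
category                         
toys           81              85
books          80              84
food           63              67

78.6666666667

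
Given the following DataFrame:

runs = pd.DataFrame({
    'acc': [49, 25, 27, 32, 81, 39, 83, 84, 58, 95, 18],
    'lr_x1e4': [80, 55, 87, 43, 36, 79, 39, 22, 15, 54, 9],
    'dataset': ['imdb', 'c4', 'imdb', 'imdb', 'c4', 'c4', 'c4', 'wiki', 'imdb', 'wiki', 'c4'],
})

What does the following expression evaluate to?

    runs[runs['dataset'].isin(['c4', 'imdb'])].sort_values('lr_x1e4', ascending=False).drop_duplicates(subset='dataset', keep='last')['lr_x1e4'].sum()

24

filter rows where dataset in ['c4', 'imdb']:
    acc  lr_x1e4 dataset
0    49       80    imdb
1    25       55      c4
2    27       87    imdb
3    32       43    imdb
4    81       36      c4
5    39       79      c4
6    83       39      c4
8    58       15    imdb
10   18        9      c4
sort by lr_x1e4 descending:
    acc  lr_x1e4 dataset
2    27       87    imdb
0    49       80    imdb
5    39       79      c4
1    25       55      c4
3    32       43    imdb
6    83       39      c4
4    81       36      c4
8    58       15    imdb
10   18        9      c4
drop duplicate dataset (keep=last):
    acc  lr_x1e4 dataset
8    58       15    imdb
10   18        9      c4
Reading off the sum of column 'lr_x1e4', we get 24.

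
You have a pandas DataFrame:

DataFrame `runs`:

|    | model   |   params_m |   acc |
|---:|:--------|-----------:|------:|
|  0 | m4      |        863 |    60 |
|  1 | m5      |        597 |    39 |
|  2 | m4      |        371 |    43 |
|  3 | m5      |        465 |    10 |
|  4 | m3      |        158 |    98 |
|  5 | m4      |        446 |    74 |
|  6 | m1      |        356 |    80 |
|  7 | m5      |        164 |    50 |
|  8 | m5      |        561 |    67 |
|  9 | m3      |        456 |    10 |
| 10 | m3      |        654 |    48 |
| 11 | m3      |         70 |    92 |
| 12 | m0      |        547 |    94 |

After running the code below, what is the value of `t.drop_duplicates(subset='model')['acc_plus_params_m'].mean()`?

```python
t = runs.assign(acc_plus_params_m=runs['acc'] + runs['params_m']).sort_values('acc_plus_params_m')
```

373.4

add column acc_plus_params_m = runs['acc'] + runs['params_m']:
   model  params_m  acc  acc_plus_params_m
0     m4       863   60                923
1     m5       597   39                636
2     m4       371   43                414
3     m5       465   10                475
4     m3       158   98                256
5     m4       446   74                520
6     m1       356   80                436
7     m5       164   50                214
8     m5       561   67                628
9     m3       456   10                466
10    m3       654   48                702
11    m3        70   92                162
12    m0       547   94                641
sort by acc_plus_params_m:
   model  params_m  acc  acc_plus_params_m
11    m3        70   92                162
7     m5       164   50                214
4     m3       158   98                256
2     m4       371   43                414
6     m1       356   80                436
9     m3       456   10                466
3     m5       465   10                475
5     m4       446   74                520
8     m5       561   67                628
1     m5       597   39                636
12    m0       547   94                641
10    m3       654   48                702
0     m4       863   60                923
drop duplicate model (keep=first):
   model  params_m  acc  acc_plus_params_m
11    m3        70   92                162
7     m5       164   50                214
2     m4       371   43                414
6     m1       356   80                436
12    m0       547   94                641
So mean() = 373.4.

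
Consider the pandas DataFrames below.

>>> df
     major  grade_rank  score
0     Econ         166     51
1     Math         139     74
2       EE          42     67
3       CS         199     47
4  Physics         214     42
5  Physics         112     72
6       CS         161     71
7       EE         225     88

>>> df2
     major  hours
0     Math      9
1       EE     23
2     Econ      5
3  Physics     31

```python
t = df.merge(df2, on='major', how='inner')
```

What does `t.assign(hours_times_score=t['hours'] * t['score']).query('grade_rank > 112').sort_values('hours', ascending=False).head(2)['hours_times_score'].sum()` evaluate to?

merge on 'major' (how='inner') → 6 rows:
     major  grade_rank  score  hours
0     Econ         166     51      5
1     Math         139     74      9
2       EE          42     67     23
3  Physics         214     42     31
4  Physics         112     72     31
5       EE         225     88     23
add column hours_times_score = t['hours'] * t['score']:
     major  grade_rank  score  hours  hours_times_score
0     Econ         166     51      5                255
1     Math         139     74      9                666
2       EE          42     67     23               1541
3  Physics         214     42     31               1302
4  Physics         112     72     31               2232
5       EE         225     88     23               2024
filter rows where grade_rank > 112:
     major  grade_rank  score  hours  hours_times_score
0     Econ         166     51      5                255
1     Math         139     74      9                666
3  Physics         214     42     31               1302
5       EE         225     88     23               2024
sort by hours descending:
     major  grade_rank  score  hours  hours_times_score
3  Physics         214     42     31               1302
5       EE         225     88     23               2024
1     Math         139     74      9                666
0     Econ         166     51      5                255
take first 2 rows:
     major  grade_rank  score  hours  hours_times_score
3  Physics         214     42     31               1302
5       EE         225     88     23               2024
Then the sum of column 'hours_times_score': 3326

3326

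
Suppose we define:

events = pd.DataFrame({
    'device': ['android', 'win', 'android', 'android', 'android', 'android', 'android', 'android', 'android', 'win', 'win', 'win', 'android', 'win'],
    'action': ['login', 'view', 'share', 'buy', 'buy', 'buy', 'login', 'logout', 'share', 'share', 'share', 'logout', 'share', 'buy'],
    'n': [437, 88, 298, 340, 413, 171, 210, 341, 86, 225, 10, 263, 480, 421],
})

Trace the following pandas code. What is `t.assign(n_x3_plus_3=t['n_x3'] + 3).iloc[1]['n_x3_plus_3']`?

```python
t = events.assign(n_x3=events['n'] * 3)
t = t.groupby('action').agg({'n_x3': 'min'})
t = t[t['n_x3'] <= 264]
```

add column n_x3 = events['n'] * 3:
     device  action    n  n_x3
0   android   login  437  1311
1       win    view   88   264
2   android   share  298   894
3   android     buy  340  1020
4   android     buy  413  1239
5   android     buy  171   513
6   android   login  210   630
7   android  logout  341  1023
8   android   share   86   258
9       win   share  225   675
10      win   share   10    30
11      win  logout  263   789
12  android   share  480  1440
13      win     buy  421  1263
group by action, min of n_x3:
        n_x3
action      
buy      513
login    630
logout   789
share     30
view     264
filter rows where n_x3 <= 264:
        n_x3
action      
share     30
view     264
add column n_x3_plus_3 = t['n_x3'] + 3:
        n_x3  n_x3_plus_3
action                   
share     30           33
view     264          267
The value at position 1, column 'n_x3_plus_3' is 267.

267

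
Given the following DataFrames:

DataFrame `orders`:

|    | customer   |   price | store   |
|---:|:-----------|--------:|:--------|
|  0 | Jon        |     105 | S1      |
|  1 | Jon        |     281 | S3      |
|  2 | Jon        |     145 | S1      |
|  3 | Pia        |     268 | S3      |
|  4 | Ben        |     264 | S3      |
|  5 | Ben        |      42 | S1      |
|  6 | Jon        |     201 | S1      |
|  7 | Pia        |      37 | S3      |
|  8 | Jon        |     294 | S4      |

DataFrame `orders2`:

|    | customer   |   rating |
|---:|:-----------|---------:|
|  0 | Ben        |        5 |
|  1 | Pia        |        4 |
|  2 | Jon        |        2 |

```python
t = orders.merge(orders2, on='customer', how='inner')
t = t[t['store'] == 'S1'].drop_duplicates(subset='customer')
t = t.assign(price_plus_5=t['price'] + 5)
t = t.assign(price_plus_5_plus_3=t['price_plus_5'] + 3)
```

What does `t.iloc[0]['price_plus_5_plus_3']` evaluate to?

merge on 'customer' (how='inner') → 9 rows:
  customer  price store  rating
0      Jon    105    S1       2
1      Jon    281    S3       2
2      Jon    145    S1       2
3      Pia    268    S3       4
4      Ben    264    S3       5
5      Ben     42    S1       5
6      Jon    201    S1       2
7      Pia     37    S3       4
8      Jon    294    S4       2
filter rows where store == 'S1':
  customer  price store  rating
0      Jon    105    S1       2
2      Jon    145    S1       2
5      Ben     42    S1       5
6      Jon    201    S1       2
drop duplicate customer (keep=first):
  customer  price store  rating
0      Jon    105    S1       2
5      Ben     42    S1       5
add column price_plus_5 = t['price'] + 5:
  customer  price store  rating  price_plus_5
0      Jon    105    S1       2           110
5      Ben     42    S1       5            47
add column price_plus_5_plus_3 = t['price_plus_5'] + 3:
  customer  price store  rating  price_plus_5  price_plus_5_plus_3
0      Jon    105    S1       2           110                  113
5      Ben     42    S1       5            47                   50
Then the value at position 0, column 'price_plus_5_plus_3': 113

113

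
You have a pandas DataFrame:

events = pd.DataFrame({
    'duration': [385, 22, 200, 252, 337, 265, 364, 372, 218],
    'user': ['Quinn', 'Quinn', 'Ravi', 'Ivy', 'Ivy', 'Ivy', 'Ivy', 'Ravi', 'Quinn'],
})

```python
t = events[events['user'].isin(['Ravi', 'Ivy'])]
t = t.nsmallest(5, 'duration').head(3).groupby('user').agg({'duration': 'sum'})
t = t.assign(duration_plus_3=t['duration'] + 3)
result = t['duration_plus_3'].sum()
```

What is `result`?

filter rows where user in ['Ravi', 'Ivy']:
   duration  user
2       200  Ravi
3       252   Ivy
4       337   Ivy
5       265   Ivy
6       364   Ivy
7       372  Ravi
take 5 rows with smallest duration:
   duration  user
2       200  Ravi
3       252   Ivy
5       265   Ivy
4       337   Ivy
6       364   Ivy
take first 3 rows:
   duration  user
2       200  Ravi
3       252   Ivy
5       265   Ivy
group by user, sum of duration:
      duration
user          
Ivy        517
Ravi       200
add column duration_plus_3 = t['duration'] + 3:
      duration  duration_plus_3
user                           
Ivy        517              520
Ravi       200              203

723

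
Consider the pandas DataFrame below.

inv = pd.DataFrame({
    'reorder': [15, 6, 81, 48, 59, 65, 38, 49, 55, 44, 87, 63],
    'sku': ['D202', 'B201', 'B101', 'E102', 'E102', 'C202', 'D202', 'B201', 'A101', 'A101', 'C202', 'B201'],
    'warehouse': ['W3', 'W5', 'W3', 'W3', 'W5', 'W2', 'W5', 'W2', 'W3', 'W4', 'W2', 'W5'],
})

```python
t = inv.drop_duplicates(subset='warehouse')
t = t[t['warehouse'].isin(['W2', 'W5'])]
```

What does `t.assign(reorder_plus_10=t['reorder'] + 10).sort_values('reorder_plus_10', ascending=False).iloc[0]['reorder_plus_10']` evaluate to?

drop duplicate warehouse (keep=first):
   reorder   sku warehouse
0       15  D202        W3
1        6  B201        W5
5       65  C202        W2
9       44  A101        W4
filter rows where warehouse in ['W2', 'W5']:
   reorder   sku warehouse
1        6  B201        W5
5       65  C202        W2
add column reorder_plus_10 = t['reorder'] + 10:
   reorder   sku warehouse  reorder_plus_10
1        6  B201        W5               16
5       65  C202        W2               75
sort by reorder_plus_10 descending:
   reorder   sku warehouse  reorder_plus_10
5       65  C202        W2               75
1        6  B201        W5               16
The value at position 0, column 'reorder_plus_10' is 75.

75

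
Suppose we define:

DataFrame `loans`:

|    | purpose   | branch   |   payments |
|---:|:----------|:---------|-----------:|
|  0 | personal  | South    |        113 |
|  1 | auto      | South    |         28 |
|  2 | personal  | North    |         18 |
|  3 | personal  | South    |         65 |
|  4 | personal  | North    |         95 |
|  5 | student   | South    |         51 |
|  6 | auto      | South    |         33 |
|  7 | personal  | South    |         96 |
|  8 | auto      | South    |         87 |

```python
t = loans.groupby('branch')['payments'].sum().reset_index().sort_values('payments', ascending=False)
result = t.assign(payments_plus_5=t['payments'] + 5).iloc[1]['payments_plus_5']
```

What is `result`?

118

group by branch, sum of payments:
branch
North    113
South    473
Name: payments, dtype: int64
reset_index():
  branch  payments
0  North       113
1  South       473
sort by payments descending:
  branch  payments
1  South       473
0  North       113
add column payments_plus_5 = t['payments'] + 5:
  branch  payments  payments_plus_5
1  South       473              478
0  North       113              118
The value at position 1, column 'payments_plus_5' is 118.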